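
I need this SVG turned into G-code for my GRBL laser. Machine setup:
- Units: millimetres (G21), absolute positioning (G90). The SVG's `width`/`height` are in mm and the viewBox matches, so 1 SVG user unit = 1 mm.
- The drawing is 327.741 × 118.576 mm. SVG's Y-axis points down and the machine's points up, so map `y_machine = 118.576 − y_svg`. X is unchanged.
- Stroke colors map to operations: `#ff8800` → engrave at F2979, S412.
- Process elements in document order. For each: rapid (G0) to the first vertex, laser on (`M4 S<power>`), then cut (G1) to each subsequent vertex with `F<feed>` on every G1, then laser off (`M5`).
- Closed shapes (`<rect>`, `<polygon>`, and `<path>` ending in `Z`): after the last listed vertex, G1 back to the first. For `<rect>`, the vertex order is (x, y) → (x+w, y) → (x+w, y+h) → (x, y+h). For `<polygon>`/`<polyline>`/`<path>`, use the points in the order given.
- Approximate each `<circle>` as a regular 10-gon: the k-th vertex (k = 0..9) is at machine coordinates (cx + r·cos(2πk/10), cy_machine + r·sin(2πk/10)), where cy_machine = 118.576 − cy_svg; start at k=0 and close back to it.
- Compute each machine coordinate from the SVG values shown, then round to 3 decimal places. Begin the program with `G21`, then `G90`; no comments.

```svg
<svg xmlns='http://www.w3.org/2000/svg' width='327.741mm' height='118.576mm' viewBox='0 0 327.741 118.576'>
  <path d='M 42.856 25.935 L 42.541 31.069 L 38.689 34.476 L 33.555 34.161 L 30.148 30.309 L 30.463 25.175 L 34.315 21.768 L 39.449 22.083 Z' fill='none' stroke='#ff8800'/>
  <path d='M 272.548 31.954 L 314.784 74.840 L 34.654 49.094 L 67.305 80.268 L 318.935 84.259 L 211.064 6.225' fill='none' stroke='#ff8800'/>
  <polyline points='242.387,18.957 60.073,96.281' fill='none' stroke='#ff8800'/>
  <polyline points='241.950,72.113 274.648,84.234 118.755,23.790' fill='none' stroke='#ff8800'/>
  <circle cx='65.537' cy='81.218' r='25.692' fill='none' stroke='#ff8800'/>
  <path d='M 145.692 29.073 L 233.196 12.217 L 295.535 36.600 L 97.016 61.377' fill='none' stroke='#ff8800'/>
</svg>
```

1 u = 1 mm; y_m = 118.576 − y.

[1] `<path>` regular polygon, #ff8800→engrave S412 F2979: (42.856,92.641) → (42.541,87.507) → (38.689,84.100) → (33.555,84.415) → (30.148,88.267) → (30.463,93.401) → (34.315,96.808) → (39.449,96.493) → (42.856,92.641) (closed)

[2] `<path>` open polyline, #ff8800→engrave S412 F2979: (272.548,86.622) → (314.784,43.736) → (34.654,69.482) → (67.305,38.308) → (318.935,34.317) → (211.064,112.351)

[3] `<polyline>` line segment, #ff8800→engrave S412 F2979: (242.387,99.619) → (60.073,22.295)

[4] `<polyline>` open polyline, #ff8800→engrave S412 F2979: (241.950,46.463) → (274.648,34.342) → (118.755,94.786)

[5] `<circle>` circle, #ff8800→engrave S412 F2979: (91.229,37.358) → (86.322,52.459) → (73.476,61.793) → (57.598,61.793) → (44.752,52.459) → (39.845,37.358) → (44.752,22.257) → (57.598,12.923) → (73.476,12.923) → (86.322,22.257) → (91.229,37.358) (closed)

[6] `<path>` open polyline, #ff8800→engrave S412 F2979: (145.692,89.503) → (233.196,106.359) → (295.535,81.976) → (97.016,57.199)

G21
G90
G0 X42.856 Y92.641
M4 S412
G1 X42.541 Y87.507 F2979
G1 X38.689 Y84.100 F2979
G1 X33.555 Y84.415 F2979
G1 X30.148 Y88.267 F2979
G1 X30.463 Y93.401 F2979
G1 X34.315 Y96.808 F2979
G1 X39.449 Y96.493 F2979
G1 X42.856 Y92.641 F2979
M5
G0 X272.548 Y86.622
M4 S412
G1 X314.784 Y43.736 F2979
G1 X34.654 Y69.482 F2979
G1 X67.305 Y38.308 F2979
G1 X318.935 Y34.317 F2979
G1 X211.064 Y112.351 F2979
M5
G0 X242.387 Y99.619
M4 S412
G1 X60.073 Y22.295 F2979
M5
G0 X241.950 Y46.463
M4 S412
G1 X274.648 Y34.342 F2979
G1 X118.755 Y94.786 F2979
M5
G0 X91.229 Y37.358
M4 S412
G1 X86.322 Y52.459 F2979
G1 X73.476 Y61.793 F2979
G1 X57.598 Y61.793 F2979
G1 X44.752 Y52.459 F2979
G1 X39.845 Y37.358 F2979
G1 X44.752 Y22.257 F2979
G1 X57.598 Y12.923 F2979
G1 X73.476 Y12.923 F2979
G1 X86.322 Y22.257 F2979
G1 X91.229 Y37.358 F2979
M5
G0 X145.692 Y89.503
M4 S412
G1 X233.196 Y106.359 F2979
G1 X295.535 Y81.976 F2979
G1 X97.016 Y57.199 F2979
M5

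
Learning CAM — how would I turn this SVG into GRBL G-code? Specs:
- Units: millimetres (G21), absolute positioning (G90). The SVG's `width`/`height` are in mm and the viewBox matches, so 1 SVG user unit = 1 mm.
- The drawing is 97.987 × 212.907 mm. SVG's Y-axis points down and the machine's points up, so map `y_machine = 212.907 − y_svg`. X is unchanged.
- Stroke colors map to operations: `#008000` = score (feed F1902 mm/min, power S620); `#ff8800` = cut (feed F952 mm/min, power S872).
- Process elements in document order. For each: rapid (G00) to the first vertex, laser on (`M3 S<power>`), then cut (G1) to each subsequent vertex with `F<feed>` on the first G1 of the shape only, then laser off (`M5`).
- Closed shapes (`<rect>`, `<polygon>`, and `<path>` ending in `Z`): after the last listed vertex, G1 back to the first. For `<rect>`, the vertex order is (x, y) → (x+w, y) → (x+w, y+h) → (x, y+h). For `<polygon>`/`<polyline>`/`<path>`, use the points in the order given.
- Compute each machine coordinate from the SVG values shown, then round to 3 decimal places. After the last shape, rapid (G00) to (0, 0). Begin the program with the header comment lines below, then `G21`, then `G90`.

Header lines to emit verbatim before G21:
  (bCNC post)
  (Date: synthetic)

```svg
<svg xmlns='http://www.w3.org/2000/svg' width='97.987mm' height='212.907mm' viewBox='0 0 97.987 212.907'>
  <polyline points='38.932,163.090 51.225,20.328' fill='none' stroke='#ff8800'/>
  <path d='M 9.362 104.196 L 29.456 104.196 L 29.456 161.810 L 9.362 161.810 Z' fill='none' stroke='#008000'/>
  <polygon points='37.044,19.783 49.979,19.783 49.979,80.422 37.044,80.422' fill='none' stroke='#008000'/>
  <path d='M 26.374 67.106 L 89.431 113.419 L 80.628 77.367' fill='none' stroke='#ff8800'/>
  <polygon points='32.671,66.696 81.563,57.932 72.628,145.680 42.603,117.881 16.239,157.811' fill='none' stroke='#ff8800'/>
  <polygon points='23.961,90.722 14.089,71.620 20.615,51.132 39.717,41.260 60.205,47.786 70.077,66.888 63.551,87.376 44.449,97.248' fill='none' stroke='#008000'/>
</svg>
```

Since the viewBox matches the mm dimensions, user units are millimetres directly. The only transform is the Y-flip y_m = 212.907 − y_svg.

Shape 1 is a line segment drawn with `<polyline>`. Its stroke #ff8800 means cut at S872, F952. After flipping Y the toolpath is (38.932,49.817) → (51.225,192.579).

Shape 2 is a rectangle drawn with `<path>`. Its stroke #008000 means score at S620, F1902. After flipping Y the toolpath is (9.362,108.711) → (29.456,108.711) → (29.456,51.097) → (9.362,51.097) → (9.362,108.711), returning to the start.

Shape 3 is a rectangle drawn with `<polygon>`. Its stroke #008000 means score at S620, F1902. After flipping Y the toolpath is (37.044,193.124) → (49.979,193.124) → (49.979,132.485) → (37.044,132.485) → (37.044,193.124), returning to the start.

Shape 4 is a open polyline drawn with `<path>`. Its stroke #ff8800 means cut at S872, F952. After flipping Y the toolpath is (26.374,145.801) → (89.431,99.488) → (80.628,135.540).

Shape 5 is a closed polygon drawn with `<polygon>`. Its stroke #ff8800 means cut at S872, F952. After flipping Y the toolpath is (32.671,146.211) → (81.563,154.975) → (72.628,67.227) → (42.603,95.026) → (16.239,55.096) → (32.671,146.211), returning to the start.

Shape 6 is a regular polygon drawn with `<polygon>`. Its stroke #008000 means score at S620, F1902. After flipping Y the toolpath is (23.961,122.185) → (14.089,141.287) → (20.615,161.775) → (39.717,171.647) → (60.205,165.121) → (70.077,146.019) → (63.551,125.531) → (44.449,115.659) → (23.961,122.185), returning to the start.

(bCNC post)
(Date: synthetic)
G21
G90
G00 X38.932 Y49.817
M3 S872
G1 X51.225 Y192.579 F952
M5
G00 X9.362 Y108.711
M3 S620
G1 X29.456 Y108.711 F1902
G1 X29.456 Y51.097
G1 X9.362 Y51.097
G1 X9.362 Y108.711
M5
G00 X37.044 Y193.124
M3 S620
G1 X49.979 Y193.124 F1902
G1 X49.979 Y132.485
G1 X37.044 Y132.485
G1 X37.044 Y193.124
M5
G00 X26.374 Y145.801
M3 S872
G1 X89.431 Y99.488 F952
G1 X80.628 Y135.540
M5
G00 X32.671 Y146.211
M3 S872
G1 X81.563 Y154.975 F952
G1 X72.628 Y67.227
G1 X42.603 Y95.026
G1 X16.239 Y55.096
G1 X32.671 Y146.211
M5
G00 X23.961 Y122.185
M3 S620
G1 X14.089 Y141.287 F1902
G1 X20.615 Y161.775
G1 X39.717 Y171.647
G1 X60.205 Y165.121
G1 X70.077 Y146.019
G1 X63.551 Y125.531
G1 X44.449 Y115.659
G1 X23.961 Y122.185
M5
G00 X0.000 Y0.000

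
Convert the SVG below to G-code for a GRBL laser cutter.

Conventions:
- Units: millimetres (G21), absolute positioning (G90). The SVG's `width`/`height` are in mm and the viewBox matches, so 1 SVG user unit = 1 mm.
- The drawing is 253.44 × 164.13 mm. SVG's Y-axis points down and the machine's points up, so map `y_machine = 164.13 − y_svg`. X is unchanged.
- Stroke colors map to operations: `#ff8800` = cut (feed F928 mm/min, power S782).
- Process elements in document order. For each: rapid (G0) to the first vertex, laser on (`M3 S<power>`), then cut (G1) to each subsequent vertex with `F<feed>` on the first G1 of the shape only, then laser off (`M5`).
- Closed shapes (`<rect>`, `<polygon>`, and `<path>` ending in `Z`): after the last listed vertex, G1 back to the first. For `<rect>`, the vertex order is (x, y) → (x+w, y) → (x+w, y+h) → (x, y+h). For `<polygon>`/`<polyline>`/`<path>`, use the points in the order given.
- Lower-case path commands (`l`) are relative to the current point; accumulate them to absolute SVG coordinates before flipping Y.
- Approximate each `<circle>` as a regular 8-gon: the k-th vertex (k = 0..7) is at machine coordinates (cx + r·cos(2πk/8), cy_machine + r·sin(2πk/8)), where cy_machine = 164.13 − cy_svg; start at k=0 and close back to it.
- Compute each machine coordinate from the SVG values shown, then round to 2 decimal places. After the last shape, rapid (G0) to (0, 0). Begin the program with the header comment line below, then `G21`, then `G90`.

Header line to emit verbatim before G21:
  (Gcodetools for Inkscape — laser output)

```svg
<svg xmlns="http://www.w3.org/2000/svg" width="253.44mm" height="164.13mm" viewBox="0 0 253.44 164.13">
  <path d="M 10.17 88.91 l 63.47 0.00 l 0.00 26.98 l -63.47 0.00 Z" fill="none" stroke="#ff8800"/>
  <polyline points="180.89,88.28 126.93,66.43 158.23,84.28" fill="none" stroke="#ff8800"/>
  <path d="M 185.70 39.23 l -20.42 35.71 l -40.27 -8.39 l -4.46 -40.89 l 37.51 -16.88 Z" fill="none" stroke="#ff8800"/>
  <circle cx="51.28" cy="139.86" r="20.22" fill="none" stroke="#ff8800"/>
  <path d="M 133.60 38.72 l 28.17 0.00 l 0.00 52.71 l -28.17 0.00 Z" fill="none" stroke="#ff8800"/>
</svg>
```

(Gcodetools for Inkscape — laser output)
G21
G90
G0 X10.17 Y75.22
M3 S782
G1 X73.64 Y75.22 F928
G1 X73.64 Y48.24
G1 X10.17 Y48.24
G1 X10.17 Y75.22
M5
G0 X180.89 Y75.85
M3 S782
G1 X126.93 Y97.70 F928
G1 X158.23 Y79.85
M5
G0 X185.70 Y124.90
M3 S782
G1 X165.28 Y89.19 F928
G1 X125.01 Y97.58
G1 X120.55 Y138.47
G1 X158.06 Y155.35
G1 X185.70 Y124.90
M5
G0 X71.50 Y24.27
M3 S782
G1 X65.58 Y38.57 F928
G1 X51.28 Y44.49
G1 X36.98 Y38.57
G1 X31.06 Y24.27
G1 X36.98 Y9.97
G1 X51.28 Y4.05
G1 X65.58 Y9.97
G1 X71.50 Y24.27
M5
G0 X133.60 Y125.41
M3 S782
G1 X161.77 Y125.41 F928
G1 X161.77 Y72.70
G1 X133.60 Y72.70
G1 X133.60 Y125.41
M5
G0 X0.00 Y0.00

viewBox `0 0 253.44 164.13` with mm width/height → 1 unit = 1 mm. Flip: y_m = 164.13 − y_svg.

**Shape 1** — `<path>` rectangle, stroke `#ff8800` → cut (S782, F928). Machine vertices: (10.17,75.22) → (73.64,75.22) → (73.64,48.24) → (10.17,48.24) → (10.17,75.22). Closed: final G1 returns to the first vertex.

**Shape 2** — `<polyline>` open polyline, stroke `#ff8800` → cut (S782, F928). Machine vertices: (180.89,75.85) → (126.93,97.70) → (158.23,79.85). Open path.

**Shape 3** — `<path>` regular polygon, stroke `#ff8800` → cut (S782, F928). Machine vertices: (185.70,124.90) → (165.28,89.19) → (125.01,97.58) → (120.55,138.47) → (158.06,155.35) → (185.70,124.90). Closed: final G1 returns to the first vertex.

**Shape 4** — `<circle>` circle, stroke `#ff8800` → cut (S782, F928). Machine vertices: (71.50,24.27) → (65.58,38.57) → (51.28,44.49) → (36.98,38.57) → (31.06,24.27) → (36.98,9.97) → (51.28,4.05) → (65.58,9.97) → (71.50,24.27). Closed: final G1 returns to the first vertex.

**Shape 5** — `<path>` rectangle, stroke `#ff8800` → cut (S782, F928). Machine vertices: (133.60,125.41) → (161.77,125.41) → (161.77,72.70) → (133.60,72.70) → (133.60,125.41). Closed: final G1 returns to the first vertex.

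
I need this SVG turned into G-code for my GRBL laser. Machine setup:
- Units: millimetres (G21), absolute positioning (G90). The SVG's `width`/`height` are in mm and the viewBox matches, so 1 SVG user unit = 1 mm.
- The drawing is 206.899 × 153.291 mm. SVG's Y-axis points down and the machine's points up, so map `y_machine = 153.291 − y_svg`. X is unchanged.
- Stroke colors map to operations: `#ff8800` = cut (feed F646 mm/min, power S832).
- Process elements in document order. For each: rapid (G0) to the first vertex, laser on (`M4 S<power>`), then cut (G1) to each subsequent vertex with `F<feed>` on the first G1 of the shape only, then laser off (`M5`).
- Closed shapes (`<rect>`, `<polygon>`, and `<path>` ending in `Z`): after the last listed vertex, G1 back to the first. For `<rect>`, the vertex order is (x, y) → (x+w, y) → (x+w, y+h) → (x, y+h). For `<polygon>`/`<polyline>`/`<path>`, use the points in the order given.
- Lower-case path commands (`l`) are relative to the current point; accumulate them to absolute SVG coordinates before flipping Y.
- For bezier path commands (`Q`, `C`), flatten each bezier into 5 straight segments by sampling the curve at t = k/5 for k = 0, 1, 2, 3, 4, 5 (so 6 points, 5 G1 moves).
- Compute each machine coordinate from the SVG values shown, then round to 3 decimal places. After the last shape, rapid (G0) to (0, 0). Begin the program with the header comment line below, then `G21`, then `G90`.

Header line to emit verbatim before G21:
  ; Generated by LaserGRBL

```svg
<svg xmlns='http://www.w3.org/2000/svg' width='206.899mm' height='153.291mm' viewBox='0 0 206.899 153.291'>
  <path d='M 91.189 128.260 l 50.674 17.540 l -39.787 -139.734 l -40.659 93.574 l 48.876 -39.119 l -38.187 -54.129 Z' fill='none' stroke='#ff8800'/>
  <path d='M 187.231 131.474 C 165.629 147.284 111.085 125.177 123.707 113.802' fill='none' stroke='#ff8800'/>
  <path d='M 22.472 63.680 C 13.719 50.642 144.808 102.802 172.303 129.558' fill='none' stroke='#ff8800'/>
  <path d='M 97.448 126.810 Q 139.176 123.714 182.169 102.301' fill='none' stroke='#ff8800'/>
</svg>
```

Since the viewBox matches the mm dimensions, user units are millimetres directly. The only transform is the Y-flip y_m = 153.291 − y_svg.

Shape 1 is a closed polygon drawn with `<path>`. Its stroke #ff8800 means cut at S832, F646. After flipping Y the toolpath is (91.189,25.031) → (141.863,7.491) → (102.076,147.225) → (61.417,53.651) → (110.293,92.770) → (72.106,146.899) → (91.189,25.031), returning to the start.

Shape 2 is a cubic bezier drawn with `<path>`. Its stroke #ff8800 means cut at S832, F646. After flipping Y the toolpath is (187.231,21.817) → (171.118,16.492) → (151.903,17.932) → (134.393,23.801) → (123.393,31.765) → (123.707,39.489).

Shape 3 is a cubic bezier drawn with `<path>`. Its stroke #ff8800 means cut at S832, F646. After flipping Y the toolpath is (22.472,89.611) → (32.054,90.335) → (63.513,79.760) → (105.164,62.236) → (145.322,42.110) → (172.303,23.733).

Shape 4 is a quadratic bezier drawn with `<path>`. Its stroke #ff8800 means cut at S832, F646. After flipping Y the toolpath is (97.448,26.481) → (114.190,28.452) → (131.033,31.889) → (147.977,36.790) → (165.022,43.157) → (182.169,50.990).

; Generated by LaserGRBL
G21
G90
G0 X91.189 Y25.031
M4 S832
G1 X141.863 Y7.491 F646
G1 X102.076 Y147.225
G1 X61.417 Y53.651
G1 X110.293 Y92.770
G1 X72.106 Y146.899
G1 X91.189 Y25.031
M5
G0 X187.231 Y21.817
M4 S832
G1 X171.118 Y16.492 F646
G1 X151.903 Y17.932
G1 X134.393 Y23.801
G1 X123.393 Y31.765
G1 X123.707 Y39.489
M5
G0 X22.472 Y89.611
M4 S832
G1 X32.054 Y90.335 F646
G1 X63.513 Y79.760
G1 X105.164 Y62.236
G1 X145.322 Y42.110
G1 X172.303 Y23.733
M5
G0 X97.448 Y26.481
M4 S832
G1 X114.190 Y28.452 F646
G1 X131.033 Y31.889
G1 X147.977 Y36.790
G1 X165.022 Y43.157
G1 X182.169 Y50.990
M5
G0 X0.000 Y0.000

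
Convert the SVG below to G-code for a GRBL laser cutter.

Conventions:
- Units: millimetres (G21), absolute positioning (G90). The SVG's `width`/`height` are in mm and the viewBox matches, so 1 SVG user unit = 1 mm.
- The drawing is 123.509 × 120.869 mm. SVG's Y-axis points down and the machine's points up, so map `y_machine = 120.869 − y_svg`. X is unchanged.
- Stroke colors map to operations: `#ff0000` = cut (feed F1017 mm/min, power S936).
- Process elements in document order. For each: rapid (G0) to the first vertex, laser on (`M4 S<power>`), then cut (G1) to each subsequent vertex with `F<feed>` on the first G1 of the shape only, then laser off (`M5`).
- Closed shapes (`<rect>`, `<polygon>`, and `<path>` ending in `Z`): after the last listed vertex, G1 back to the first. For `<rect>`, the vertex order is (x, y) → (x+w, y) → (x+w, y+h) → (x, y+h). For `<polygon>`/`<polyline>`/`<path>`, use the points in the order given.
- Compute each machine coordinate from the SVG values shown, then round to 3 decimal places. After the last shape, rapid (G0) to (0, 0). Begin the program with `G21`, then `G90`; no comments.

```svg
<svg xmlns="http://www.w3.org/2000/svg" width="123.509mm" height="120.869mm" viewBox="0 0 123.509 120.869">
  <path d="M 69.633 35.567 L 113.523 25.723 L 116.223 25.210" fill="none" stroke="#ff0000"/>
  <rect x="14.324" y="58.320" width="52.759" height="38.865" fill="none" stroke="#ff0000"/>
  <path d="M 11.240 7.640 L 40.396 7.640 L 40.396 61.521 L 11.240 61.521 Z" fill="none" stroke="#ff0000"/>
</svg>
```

G21
G90
G0 X69.633 Y85.302
M4 S936
G1 X113.523 Y95.146 F1017
G1 X116.223 Y95.659
M5
G0 X14.324 Y62.549
M4 S936
G1 X67.083 Y62.549 F1017
G1 X67.083 Y23.684
G1 X14.324 Y23.684
G1 X14.324 Y62.549
M5
G0 X11.240 Y113.229
M4 S936
G1 X40.396 Y113.229 F1017
G1 X40.396 Y59.348
G1 X11.240 Y59.348
G1 X11.240 Y113.229
M5
G0 X0.000 Y0.000

viewBox `0 0 123.509 120.869` with mm width/height → 1 unit = 1 mm. Flip: y_m = 120.869 − y_svg.

**Shape 1** — `<path>` open polyline, stroke `#ff0000` → cut (S936, F1017). Machine vertices: (69.633,85.302) → (113.523,95.146) → (116.223,95.659). Open path.

**Shape 2** — `<rect>` rectangle, stroke `#ff0000` → cut (S936, F1017). Machine vertices: (14.324,62.549) → (67.083,62.549) → (67.083,23.684) → (14.324,23.684) → (14.324,62.549). Closed: final G1 returns to the first vertex.

**Shape 3** — `<path>` rectangle, stroke `#ff0000` → cut (S936, F1017). Machine vertices: (11.240,113.229) → (40.396,113.229) → (40.396,59.348) → (11.240,59.348) → (11.240,113.229). Closed: final G1 returns to the first vertex.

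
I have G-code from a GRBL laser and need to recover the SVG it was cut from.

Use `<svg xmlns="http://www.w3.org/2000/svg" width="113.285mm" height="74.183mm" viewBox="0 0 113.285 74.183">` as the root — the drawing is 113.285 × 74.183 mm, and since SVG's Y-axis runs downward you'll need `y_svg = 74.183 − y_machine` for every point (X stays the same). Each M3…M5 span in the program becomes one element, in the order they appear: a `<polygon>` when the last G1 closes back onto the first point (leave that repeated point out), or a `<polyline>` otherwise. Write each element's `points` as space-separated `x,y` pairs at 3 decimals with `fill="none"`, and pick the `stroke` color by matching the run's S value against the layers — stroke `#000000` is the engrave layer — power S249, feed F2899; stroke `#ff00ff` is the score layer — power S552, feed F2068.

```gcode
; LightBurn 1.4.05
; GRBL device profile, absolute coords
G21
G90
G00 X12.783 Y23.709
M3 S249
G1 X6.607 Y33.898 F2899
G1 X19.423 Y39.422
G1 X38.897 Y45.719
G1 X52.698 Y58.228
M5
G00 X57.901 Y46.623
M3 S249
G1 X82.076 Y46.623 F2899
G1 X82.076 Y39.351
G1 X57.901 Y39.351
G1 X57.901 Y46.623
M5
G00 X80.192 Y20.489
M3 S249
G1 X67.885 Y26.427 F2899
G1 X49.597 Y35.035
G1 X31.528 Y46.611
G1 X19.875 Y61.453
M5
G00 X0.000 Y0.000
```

Machine Y-up, SVG Y-down with viewBox height 74.183, so y_svg = 74.183 − y_machine; X carries over. Every run uses S249, so all elements get stroke `#000000` (engrave).

Run 1: The run is open, so emit a `<polyline>` with points (Y-flipped): 12.783,50.474 6.607,40.285 19.423,34.761 38.897,28.464 52.698,15.955.

Run 2: The run returns to its start, so emit a `<polygon>` with points (Y-flipped): 57.901,27.560 82.076,27.560 82.076,34.832 57.901,34.832.

Run 3: The run is open, so emit a `<polyline>` with points (Y-flipped): 80.192,53.694 67.885,47.756 49.597,39.148 31.528,27.572 19.875,12.730.

<svg xmlns="http://www.w3.org/2000/svg" width="113.285mm" height="74.183mm" viewBox="0 0 113.285 74.183">
  <polyline points="12.783,50.474 6.607,40.285 19.423,34.761 38.897,28.464 52.698,15.955" fill="none" stroke="#000000"/>
  <polygon points="57.901,27.560 82.076,27.560 82.076,34.832 57.901,34.832" fill="none" stroke="#000000"/>
  <polyline points="80.192,53.694 67.885,47.756 49.597,39.148 31.528,27.572 19.875,12.730" fill="none" stroke="#000000"/>
</svg>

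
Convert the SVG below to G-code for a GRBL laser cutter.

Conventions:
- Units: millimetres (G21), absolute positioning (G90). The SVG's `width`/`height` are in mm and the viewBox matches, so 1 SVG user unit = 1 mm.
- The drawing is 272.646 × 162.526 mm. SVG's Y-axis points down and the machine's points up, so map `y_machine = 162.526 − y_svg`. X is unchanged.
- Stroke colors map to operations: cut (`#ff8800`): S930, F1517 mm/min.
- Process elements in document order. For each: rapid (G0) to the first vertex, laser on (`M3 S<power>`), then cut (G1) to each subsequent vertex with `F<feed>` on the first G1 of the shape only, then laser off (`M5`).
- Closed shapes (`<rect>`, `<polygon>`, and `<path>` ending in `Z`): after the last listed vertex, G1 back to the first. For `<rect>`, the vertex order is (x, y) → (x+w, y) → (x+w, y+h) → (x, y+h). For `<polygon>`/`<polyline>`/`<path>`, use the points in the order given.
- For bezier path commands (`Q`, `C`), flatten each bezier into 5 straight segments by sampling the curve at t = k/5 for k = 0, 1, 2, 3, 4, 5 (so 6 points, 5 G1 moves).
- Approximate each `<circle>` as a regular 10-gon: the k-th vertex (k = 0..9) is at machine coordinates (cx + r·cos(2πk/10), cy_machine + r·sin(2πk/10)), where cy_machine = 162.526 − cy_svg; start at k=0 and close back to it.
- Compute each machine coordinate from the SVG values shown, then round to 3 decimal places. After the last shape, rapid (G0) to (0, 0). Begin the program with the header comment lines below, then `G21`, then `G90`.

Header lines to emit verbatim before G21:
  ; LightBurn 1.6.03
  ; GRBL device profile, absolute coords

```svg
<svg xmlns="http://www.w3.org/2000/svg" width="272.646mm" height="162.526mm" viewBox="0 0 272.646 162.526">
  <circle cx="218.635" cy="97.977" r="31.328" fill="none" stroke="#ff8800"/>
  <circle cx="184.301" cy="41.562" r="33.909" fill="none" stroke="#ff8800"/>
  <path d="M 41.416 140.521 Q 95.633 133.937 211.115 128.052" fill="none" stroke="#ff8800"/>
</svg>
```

; LightBurn 1.6.03
; GRBL device profile, absolute coords
G21
G90
G0 X249.963 Y64.549
M3 S930
G1 X243.980 Y82.963 F1517
G1 X228.316 Y94.344
G1 X208.954 Y94.344
G1 X193.290 Y82.963
G1 X187.307 Y64.549
G1 X193.290 Y46.135
G1 X208.954 Y34.754
G1 X228.316 Y34.754
G1 X243.980 Y46.135
G1 X249.963 Y64.549
M5
G0 X218.210 Y120.964
M3 S930
G1 X211.734 Y140.895 F1517
G1 X194.779 Y153.213
G1 X173.823 Y153.213
G1 X156.868 Y140.895
G1 X150.392 Y120.964
G1 X156.868 Y101.033
G1 X173.823 Y88.715
G1 X194.779 Y88.715
G1 X211.734 Y101.033
G1 X218.210 Y120.964
M5
G0 X41.416 Y22.005
M3 S930
G1 X65.553 Y24.611 F1517
G1 X94.592 Y27.160
G1 X128.532 Y29.654
G1 X167.373 Y32.092
G1 X211.115 Y34.474
M5
G0 X0.000 Y0.000

viewBox `0 0 272.646 162.526` with mm width/height → 1 unit = 1 mm. Flip: y_m = 162.526 − y_svg.

**Shape 1** — `<circle>` circle, stroke `#ff8800` → cut (S930, F1517). Machine vertices: (249.963,64.549) → (243.980,82.963) → (228.316,94.344) → (208.954,94.344) → (193.290,82.963) → (187.307,64.549) → (193.290,46.135) → (208.954,34.754) → (228.316,34.754) → (243.980,46.135) → (249.963,64.549). Closed: final G1 returns to the first vertex.

**Shape 2** — `<circle>` circle, stroke `#ff8800` → cut (S930, F1517). Machine vertices: (218.210,120.964) → (211.734,140.895) → (194.779,153.213) → (173.823,153.213) → (156.868,140.895) → (150.392,120.964) → (156.868,101.033) → (173.823,88.715) → (194.779,88.715) → (211.734,101.033) → (218.210,120.964). Closed: final G1 returns to the first vertex.

**Shape 3** — `<path>` quadratic bezier, stroke `#ff8800` → cut (S930, F1517). Control points (SVG): P0=(41.416,140.521), P1=(95.633,133.937), P2=(211.115,128.052); sampled at t=k/5. Machine vertices: (41.416,22.005) → (65.553,24.611) → (94.592,27.160) → (128.532,29.654) → (167.373,32.092) → (211.115,34.474). Open path.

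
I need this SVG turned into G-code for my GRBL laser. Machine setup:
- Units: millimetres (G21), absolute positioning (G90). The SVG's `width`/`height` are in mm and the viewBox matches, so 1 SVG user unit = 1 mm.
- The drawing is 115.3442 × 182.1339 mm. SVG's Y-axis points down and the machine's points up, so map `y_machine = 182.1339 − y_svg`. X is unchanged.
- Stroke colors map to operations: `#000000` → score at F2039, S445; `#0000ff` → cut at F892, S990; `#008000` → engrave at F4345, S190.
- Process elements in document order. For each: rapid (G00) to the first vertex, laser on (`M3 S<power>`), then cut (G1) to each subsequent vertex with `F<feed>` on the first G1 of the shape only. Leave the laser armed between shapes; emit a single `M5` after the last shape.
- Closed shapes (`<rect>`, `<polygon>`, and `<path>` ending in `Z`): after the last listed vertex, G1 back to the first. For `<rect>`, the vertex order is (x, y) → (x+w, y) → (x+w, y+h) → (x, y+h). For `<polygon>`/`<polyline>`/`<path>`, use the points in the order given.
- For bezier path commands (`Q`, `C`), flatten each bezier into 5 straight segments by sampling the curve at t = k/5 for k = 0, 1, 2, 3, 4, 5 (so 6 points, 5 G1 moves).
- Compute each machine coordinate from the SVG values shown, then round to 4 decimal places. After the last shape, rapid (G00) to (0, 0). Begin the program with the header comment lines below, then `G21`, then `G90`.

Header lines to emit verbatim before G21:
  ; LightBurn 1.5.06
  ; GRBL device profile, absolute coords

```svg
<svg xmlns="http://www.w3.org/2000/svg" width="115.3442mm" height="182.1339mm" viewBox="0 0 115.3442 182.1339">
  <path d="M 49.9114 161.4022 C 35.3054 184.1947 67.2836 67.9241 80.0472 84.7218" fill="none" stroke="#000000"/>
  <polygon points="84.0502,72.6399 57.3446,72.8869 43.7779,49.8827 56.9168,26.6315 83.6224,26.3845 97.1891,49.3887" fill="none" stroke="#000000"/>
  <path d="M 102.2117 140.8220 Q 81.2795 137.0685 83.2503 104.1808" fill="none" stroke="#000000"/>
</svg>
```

; LightBurn 1.5.06
; GRBL device profile, absolute coords
G21
G90
G00 X49.9114 Y20.7317
M3 S445
G1 X46.2115 Y21.5667 F2039
G1 X50.5335 Y42.7146
G1 X59.7190 Y71.1130
G1 X70.6097 Y93.6996
G1 X80.0472 Y97.4121
G00 X84.0502 Y109.4940
M3 S445
G1 X57.3446 Y109.2470 F2039
G1 X43.7779 Y132.2512
G1 X56.9168 Y155.5024
G1 X83.6224 Y155.7494
G1 X97.1891 Y132.7452
G1 X84.0502 Y109.4940
G00 X102.2117 Y41.3119
M3 S445
G1 X94.7549 Y43.9787 F2039
G1 X89.1304 Y48.9762
G1 X85.3381 Y56.3044
G1 X83.3781 Y65.9634
G1 X83.2503 Y77.9531
M5
G00 X0.0000 Y0.0000

1 u = 1 mm; y_m = 182.1339 − y.

[1] `<path>` cubic bezier, #000000→score S445 F2039: (49.9114,20.7317) → (46.2115,21.5667) → (50.5335,42.7146) → (59.7190,71.1130) → (70.6097,93.6996) → (80.0472,97.4121)

[2] `<polygon>` regular polygon, #000000→score S445 F2039: (84.0502,109.4940) → (57.3446,109.2470) → (43.7779,132.2512) → (56.9168,155.5024) → (83.6224,155.7494) → (97.1891,132.7452) → (84.0502,109.4940) (closed)

[3] `<path>` quadratic bezier, #000000→score S445 F2039: (102.2117,41.3119) → (94.7549,43.9787) → (89.1304,48.9762) → (85.3381,56.3044) → (83.3781,65.9634) → (83.2503,77.9531)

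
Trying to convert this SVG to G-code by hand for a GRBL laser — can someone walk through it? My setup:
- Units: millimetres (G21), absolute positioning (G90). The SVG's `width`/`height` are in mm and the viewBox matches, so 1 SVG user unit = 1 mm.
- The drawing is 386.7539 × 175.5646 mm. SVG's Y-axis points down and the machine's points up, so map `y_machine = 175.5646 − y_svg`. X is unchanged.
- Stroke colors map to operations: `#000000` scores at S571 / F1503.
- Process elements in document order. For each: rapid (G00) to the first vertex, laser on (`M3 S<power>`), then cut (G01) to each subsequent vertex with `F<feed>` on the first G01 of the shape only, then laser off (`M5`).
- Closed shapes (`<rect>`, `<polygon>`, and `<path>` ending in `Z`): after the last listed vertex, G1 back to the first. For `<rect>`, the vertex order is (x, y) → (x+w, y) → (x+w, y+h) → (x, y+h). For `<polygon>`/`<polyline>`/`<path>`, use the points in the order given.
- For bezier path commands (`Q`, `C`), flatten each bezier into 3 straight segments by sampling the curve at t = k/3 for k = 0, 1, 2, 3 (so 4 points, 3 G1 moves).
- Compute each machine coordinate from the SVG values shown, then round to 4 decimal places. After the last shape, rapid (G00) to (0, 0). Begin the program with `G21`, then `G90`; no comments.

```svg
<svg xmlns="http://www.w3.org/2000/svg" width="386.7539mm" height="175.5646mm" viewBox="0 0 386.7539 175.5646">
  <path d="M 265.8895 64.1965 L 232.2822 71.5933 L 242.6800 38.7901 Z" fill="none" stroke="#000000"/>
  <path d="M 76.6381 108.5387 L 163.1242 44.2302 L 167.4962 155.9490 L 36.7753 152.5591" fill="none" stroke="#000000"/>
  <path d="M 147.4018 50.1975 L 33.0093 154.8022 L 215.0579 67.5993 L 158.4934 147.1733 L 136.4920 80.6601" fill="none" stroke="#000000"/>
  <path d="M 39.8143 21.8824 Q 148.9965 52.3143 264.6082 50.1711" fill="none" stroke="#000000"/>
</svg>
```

G21
G90
G00 X265.8895 Y111.3681
M3 S571
G01 X232.2822 Y103.9713 F1503
G01 X242.6800 Y136.7745
G01 X265.8895 Y111.3681
M5
G00 X76.6381 Y67.0259
M3 S571
G01 X163.1242 Y131.3344 F1503
G01 X167.4962 Y19.6156
G01 X36.7753 Y23.0055
M5
G00 X147.4018 Y125.3671
M3 S571
G01 X33.0093 Y20.7624 F1503
G01 X215.0579 Y107.9653
G01 X158.4934 Y28.3913
G01 X136.4920 Y94.9045
M5
G00 X39.8143 Y153.6822
M3 S571
G01 X113.3168 Y137.0137 F1503
G01 X188.2481 Y127.5842
G01 X264.6082 Y125.3935
M5
G00 X0.0000 Y0.0000

1 u = 1 mm; y_m = 175.5646 − y.

[1] `<path>` regular polygon, #000000→score S571 F1503: (265.8895,111.3681) → (232.2822,103.9713) → (242.6800,136.7745) → (265.8895,111.3681) (closed)

[2] `<path>` open polyline, #000000→score S571 F1503: (76.6381,67.0259) → (163.1242,131.3344) → (167.4962,19.6156) → (36.7753,23.0055)

[3] `<path>` open polyline, #000000→score S571 F1503: (147.4018,125.3671) → (33.0093,20.7624) → (215.0579,107.9653) → (158.4934,28.3913) → (136.4920,94.9045)

[4] `<path>` quadratic bezier, #000000→score S571 F1503: (39.8143,153.6822) → (113.3168,137.0137) → (188.2481,127.5842) → (264.6082,125.3935)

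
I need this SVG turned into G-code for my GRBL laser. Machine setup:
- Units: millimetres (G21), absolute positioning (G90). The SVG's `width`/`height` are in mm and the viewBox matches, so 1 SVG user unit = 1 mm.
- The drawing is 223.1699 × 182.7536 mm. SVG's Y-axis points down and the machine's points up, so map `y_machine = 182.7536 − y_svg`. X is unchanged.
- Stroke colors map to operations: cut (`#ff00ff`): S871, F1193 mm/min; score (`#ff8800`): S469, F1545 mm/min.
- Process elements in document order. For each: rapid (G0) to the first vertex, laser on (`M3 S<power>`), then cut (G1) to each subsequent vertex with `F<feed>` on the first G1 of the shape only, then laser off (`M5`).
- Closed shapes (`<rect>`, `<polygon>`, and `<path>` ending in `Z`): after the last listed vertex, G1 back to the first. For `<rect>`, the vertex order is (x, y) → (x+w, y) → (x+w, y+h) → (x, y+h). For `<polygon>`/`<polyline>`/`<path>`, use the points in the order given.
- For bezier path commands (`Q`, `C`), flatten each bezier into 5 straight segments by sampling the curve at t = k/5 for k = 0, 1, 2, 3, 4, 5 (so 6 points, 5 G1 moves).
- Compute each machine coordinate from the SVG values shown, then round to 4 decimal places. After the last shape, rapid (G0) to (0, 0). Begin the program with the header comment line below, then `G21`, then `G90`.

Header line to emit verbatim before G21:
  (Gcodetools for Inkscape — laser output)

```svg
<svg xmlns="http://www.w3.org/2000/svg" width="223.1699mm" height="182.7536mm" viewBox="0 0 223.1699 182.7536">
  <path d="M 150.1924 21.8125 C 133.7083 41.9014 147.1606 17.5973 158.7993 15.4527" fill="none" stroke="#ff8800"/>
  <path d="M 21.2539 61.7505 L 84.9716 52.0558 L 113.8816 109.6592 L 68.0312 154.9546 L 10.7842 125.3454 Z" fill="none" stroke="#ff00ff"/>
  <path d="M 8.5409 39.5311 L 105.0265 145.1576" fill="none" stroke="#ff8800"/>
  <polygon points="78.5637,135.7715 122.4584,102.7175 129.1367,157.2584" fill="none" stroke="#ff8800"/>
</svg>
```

(Gcodetools for Inkscape — laser output)
G21
G90
G0 X150.1924 Y160.9411
M3 S469
G1 X143.6403 Y153.6825 F1545
G1 X142.7490 Y153.8837
G1 X145.9943 Y158.3502
G1 X151.8524 Y163.8874
G1 X158.7993 Y167.3009
M5
G0 X21.2539 Y121.0031
M3 S871
G1 X84.9716 Y130.6978 F1193
G1 X113.8816 Y73.0944
G1 X68.0312 Y27.7990
G1 X10.7842 Y57.4082
G1 X21.2539 Y121.0031
M5
G0 X8.5409 Y143.2225
M3 S469
G1 X105.0265 Y37.5960 F1545
M5
G0 X78.5637 Y46.9821
M3 S469
G1 X122.4584 Y80.0361 F1545
G1 X129.1367 Y25.4952
G1 X78.5637 Y46.9821
M5
G0 X0.0000 Y0.0000

Since the viewBox matches the mm dimensions, user units are millimetres directly. The only transform is the Y-flip y_m = 182.7536 − y_svg.

Shape 1 is a cubic bezier drawn with `<path>`. Its stroke #ff8800 means score at S469, F1545. After flipping Y the toolpath is (150.1924,160.9411) → (143.6403,153.6825) → (142.7490,153.8837) → (145.9943,158.3502) → (151.8524,163.8874) → (158.7993,167.3009).

Shape 2 is a regular polygon drawn with `<path>`. Its stroke #ff00ff means cut at S871, F1193. After flipping Y the toolpath is (21.2539,121.0031) → (84.9716,130.6978) → (113.8816,73.0944) → (68.0312,27.7990) → (10.7842,57.4082) → (21.2539,121.0031), returning to the start.

Shape 3 is a line segment drawn with `<path>`. Its stroke #ff8800 means score at S469, F1545. After flipping Y the toolpath is (8.5409,143.2225) → (105.0265,37.5960).

Shape 4 is a regular polygon drawn with `<polygon>`. Its stroke #ff8800 means score at S469, F1545. After flipping Y the toolpath is (78.5637,46.9821) → (122.4584,80.0361) → (129.1367,25.4952) → (78.5637,46.9821), returning to the start.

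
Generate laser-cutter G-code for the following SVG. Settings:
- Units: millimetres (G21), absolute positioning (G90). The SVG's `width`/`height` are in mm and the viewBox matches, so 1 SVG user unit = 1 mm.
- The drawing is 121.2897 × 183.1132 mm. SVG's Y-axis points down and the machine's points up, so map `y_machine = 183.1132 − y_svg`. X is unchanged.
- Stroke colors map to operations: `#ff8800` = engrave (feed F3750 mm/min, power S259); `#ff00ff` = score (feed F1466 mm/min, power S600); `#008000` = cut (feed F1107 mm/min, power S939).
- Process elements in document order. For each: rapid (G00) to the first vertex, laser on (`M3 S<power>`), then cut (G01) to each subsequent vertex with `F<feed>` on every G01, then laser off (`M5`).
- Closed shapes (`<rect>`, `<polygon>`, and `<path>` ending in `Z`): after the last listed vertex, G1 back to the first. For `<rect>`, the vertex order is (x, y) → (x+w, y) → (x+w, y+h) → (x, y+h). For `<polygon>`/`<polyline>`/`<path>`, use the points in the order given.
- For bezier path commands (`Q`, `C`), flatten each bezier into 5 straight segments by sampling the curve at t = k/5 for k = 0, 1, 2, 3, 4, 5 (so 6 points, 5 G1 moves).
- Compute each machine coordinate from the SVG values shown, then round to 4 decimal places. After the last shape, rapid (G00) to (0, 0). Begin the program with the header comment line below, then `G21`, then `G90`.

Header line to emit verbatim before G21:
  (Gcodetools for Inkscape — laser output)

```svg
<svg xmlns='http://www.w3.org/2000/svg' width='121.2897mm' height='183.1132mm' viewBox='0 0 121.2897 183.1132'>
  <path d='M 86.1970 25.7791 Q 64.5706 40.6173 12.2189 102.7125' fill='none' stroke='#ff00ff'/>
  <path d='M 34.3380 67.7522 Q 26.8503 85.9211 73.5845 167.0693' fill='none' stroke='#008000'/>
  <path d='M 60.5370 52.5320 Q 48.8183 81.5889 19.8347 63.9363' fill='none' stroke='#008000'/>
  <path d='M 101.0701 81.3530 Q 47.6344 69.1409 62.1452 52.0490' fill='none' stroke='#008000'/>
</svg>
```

(Gcodetools for Inkscape — laser output)
G21
G90
G00 X86.1970 Y157.3341
M3 S600
G01 X76.3174 Y149.5085 F1466
G01 X63.9798 Y137.9024 F1466
G01 X49.1842 Y122.5157 F1466
G01 X31.9306 Y103.3485 F1466
G01 X12.2189 Y80.4007 F1466
M5
G00 X34.3380 Y115.3610
M3 S939
G01 X33.5118 Y105.5743 F1107
G01 X37.0233 Y90.7492 F1107
G01 X44.8726 Y70.8858 F1107
G01 X57.0597 Y45.9840 F1107
G01 X73.5845 Y16.0439 F1107
M5
G00 X60.5370 Y130.5812
M3 S939
G01 X55.1589 Y120.8268 F1107
G01 X48.3997 Y114.8092 F1107
G01 X40.2592 Y112.5283 F1107
G01 X30.7375 Y113.9842 F1107
G01 X19.8347 Y119.1769 F1107
M5
G00 X101.0701 Y101.7602
M3 S939
G01 X82.4137 Y106.8402 F1107
G01 X69.1930 Y112.3106 F1107
G01 X61.4080 Y118.1714 F1107
G01 X59.0587 Y124.4226 F1107
G01 X62.1452 Y131.0642 F1107
M5
G00 X0.0000 Y0.0000

Since the viewBox matches the mm dimensions, user units are millimetres directly. The only transform is the Y-flip y_m = 183.1132 − y_svg.

Shape 1 is a quadratic bezier drawn with `<path>`. Its stroke #ff00ff means score at S600, F1466. After flipping Y the toolpath is (86.1970,157.3341) → (76.3174,149.5085) → (63.9798,137.9024) → (49.1842,122.5157) → (31.9306,103.3485) → (12.2189,80.4007).

Shape 2 is a quadratic bezier drawn with `<path>`. Its stroke #008000 means cut at S939, F1107. After flipping Y the toolpath is (34.3380,115.3610) → (33.5118,105.5743) → (37.0233,90.7492) → (44.8726,70.8858) → (57.0597,45.9840) → (73.5845,16.0439).

Shape 3 is a quadratic bezier drawn with `<path>`. Its stroke #008000 means cut at S939, F1107. After flipping Y the toolpath is (60.5370,130.5812) → (55.1589,120.8268) → (48.3997,114.8092) → (40.2592,112.5283) → (30.7375,113.9842) → (19.8347,119.1769).

Shape 4 is a quadratic bezier drawn with `<path>`. Its stroke #008000 means cut at S939, F1107. After flipping Y the toolpath is (101.0701,101.7602) → (82.4137,106.8402) → (69.1930,112.3106) → (61.4080,118.1714) → (59.0587,124.4226) → (62.1452,131.0642).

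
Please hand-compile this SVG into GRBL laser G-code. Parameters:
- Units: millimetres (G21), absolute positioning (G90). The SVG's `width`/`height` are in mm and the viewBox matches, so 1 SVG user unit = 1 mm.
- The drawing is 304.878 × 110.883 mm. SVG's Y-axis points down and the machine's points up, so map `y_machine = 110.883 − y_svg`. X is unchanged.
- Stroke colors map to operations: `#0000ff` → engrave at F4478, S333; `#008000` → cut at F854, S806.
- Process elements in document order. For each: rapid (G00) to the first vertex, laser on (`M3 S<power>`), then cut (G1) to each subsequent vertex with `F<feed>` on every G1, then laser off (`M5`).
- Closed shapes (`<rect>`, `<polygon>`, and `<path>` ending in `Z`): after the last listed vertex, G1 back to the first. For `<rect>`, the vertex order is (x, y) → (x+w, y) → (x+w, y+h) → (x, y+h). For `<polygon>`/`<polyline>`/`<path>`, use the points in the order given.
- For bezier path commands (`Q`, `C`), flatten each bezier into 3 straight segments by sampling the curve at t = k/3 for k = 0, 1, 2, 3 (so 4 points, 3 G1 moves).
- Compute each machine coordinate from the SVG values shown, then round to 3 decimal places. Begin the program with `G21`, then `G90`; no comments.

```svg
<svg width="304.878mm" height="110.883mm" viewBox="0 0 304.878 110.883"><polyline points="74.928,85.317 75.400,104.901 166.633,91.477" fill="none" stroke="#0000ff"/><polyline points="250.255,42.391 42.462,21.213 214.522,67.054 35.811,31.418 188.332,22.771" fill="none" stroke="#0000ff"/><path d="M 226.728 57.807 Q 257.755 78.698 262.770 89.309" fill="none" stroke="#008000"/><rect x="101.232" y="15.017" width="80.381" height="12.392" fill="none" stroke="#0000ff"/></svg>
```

G21
G90
G00 X74.928 Y25.566
M3 S333
G1 X75.400 Y5.982 F4478
G1 X166.633 Y19.406 F4478
M5
G00 X250.255 Y68.492
M3 S333
G1 X42.462 Y89.670 F4478
G1 X214.522 Y43.829 F4478
G1 X35.811 Y79.465 F4478
G1 X188.332 Y88.112 F4478
M5
G00 X226.728 Y53.076
M3 S806
G1 X244.522 Y40.291 F854
G1 X256.536 Y29.790 F854
G1 X262.770 Y21.574 F854
M5
G00 X101.232 Y95.866
M3 S333
G1 X181.613 Y95.866 F4478
G1 X181.613 Y83.474 F4478
G1 X101.232 Y83.474 F4478
G1 X101.232 Y95.866 F4478
M5

viewBox `0 0 304.878 110.883` with mm width/height → 1 unit = 1 mm. Flip: y_m = 110.883 − y_svg.

**Shape 1** — `<polyline>` open polyline, stroke `#0000ff` → engrave (S333, F4478). Machine vertices: (74.928,25.566) → (75.400,5.982) → (166.633,19.406). Open path.

**Shape 2** — `<polyline>` open polyline, stroke `#0000ff` → engrave (S333, F4478). Machine vertices: (250.255,68.492) → (42.462,89.670) → (214.522,43.829) → (35.811,79.465) → (188.332,88.112). Open path.

**Shape 3** — `<path>` quadratic bezier, stroke `#008000` → cut (S806, F854). Control points (SVG): P0=(226.728,57.807), P1=(257.755,78.698), P2=(262.770,89.309); sampled at t=k/3. Machine vertices: (226.728,53.076) → (244.522,40.291) → (256.536,29.790) → (262.770,21.574). Open path.

**Shape 4** — `<rect>` rectangle, stroke `#0000ff` → engrave (S333, F4478). Machine vertices: (101.232,95.866) → (181.613,95.866) → (181.613,83.474) → (101.232,83.474) → (101.232,95.866). Closed: final G1 returns to the first vertex.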